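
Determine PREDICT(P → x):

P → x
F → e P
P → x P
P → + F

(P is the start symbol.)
{ 'x' }

PREDICT(P → x) = (FIRST(RHS) \ {ε}) ∪ (FOLLOW(P) if ε ∈ FIRST(RHS), i.e. RHS ⇒* ε)
FIRST(x) = { 'x' }
ε ∉ FIRST(x), so FOLLOW(P) is not added.
PREDICT(P → x) = { 'x' }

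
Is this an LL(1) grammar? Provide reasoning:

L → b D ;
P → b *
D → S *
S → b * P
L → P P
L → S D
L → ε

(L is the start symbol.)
No. Predict set conflict for L: { 'b' }

A grammar is LL(1) if for each non-terminal N with multiple productions, the predict sets of those productions are pairwise disjoint, where PREDICT(N → α) = (FIRST(α) \ {ε}) ∪ (FOLLOW(N) if α ⇒* ε).

Relevant sets:
  FIRST(P) = { 'b' }
  FIRST(S) = { 'b' }
  FOLLOW(L) = { $ }

For L:
  PREDICT(L → b D ';') = { 'b' }
  PREDICT(L → P P) = { 'b' }
  PREDICT(L → S D) = { 'b' }
  PREDICT(L → ε) = { $ }
P, D, S have a single production, so nothing to check there.

Conflict found: Predict set conflict for L: { 'b' }
The grammar is NOT LL(1).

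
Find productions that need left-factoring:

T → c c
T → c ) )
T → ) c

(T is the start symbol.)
Left-factoring is needed when two productions for the same non-terminal
share a common prefix on the right-hand side.

Productions for T:
  T → c c
  T → c ) )
  T → ) c

Found common prefix 'c' in productions for T

Answer: Yes, T has productions with common prefix 'c'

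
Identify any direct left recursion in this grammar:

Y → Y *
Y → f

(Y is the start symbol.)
Yes, Y is left-recursive

Y → Y *: LEFT RECURSIVE (starts with Y)
Y → f: starts with f

The grammar has direct left recursion on: Y.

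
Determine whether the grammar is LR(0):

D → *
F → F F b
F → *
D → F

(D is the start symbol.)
Augment with D' → D and build the canonical LR(0) collection (I0 = CLOSURE({[D' → . D]}), then GOTO on every symbol after a dot until no new states appear). It has 7 states:
  I0: { [D → . *], [D → . F], [D' → . D], [F → . *], [F → . F F b] }  — shift
  I1: { [D → * .], [F → * .] }  — 2 reduces
  I2: { [D' → D .] }  — accept
  I3: { [D → F .], [F → . *], [F → . F F b], [F → F . F b] }  — shift, reduce
  I4: { [F → * .] }  — reduce
  I5: { [F → . *], [F → . F F b], [F → F . F b], [F → F F . b] }  — shift
  I6: { [F → F F b .] }  — reduce

Conflict in state I1:
  Reduce-reduce conflict: [D → * .] and [F → * .]
So the grammar is NOT LR(0).

Answer: No. Reduce-reduce conflict: [D → * .] and [F → * .]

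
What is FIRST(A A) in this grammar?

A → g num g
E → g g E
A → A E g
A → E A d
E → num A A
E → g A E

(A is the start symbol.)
FIRST sets of the non-terminals involved (from the grammar, by fixed-point iteration):
  FIRST(A) = { 'g', 'num' }

To compute FIRST(A A), process the symbols left to right:
Symbol A is a non-terminal. Add FIRST(A) \ {ε} = { 'g', 'num' }
A is not nullable (ε ∉ FIRST(A)), so stop here.
FIRST(A A) = { 'g', 'num' }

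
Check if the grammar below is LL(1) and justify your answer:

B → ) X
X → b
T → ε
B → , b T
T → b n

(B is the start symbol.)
A grammar is LL(1) if for each non-terminal N with multiple productions, the predict sets of those productions are pairwise disjoint, where PREDICT(N → α) = (FIRST(α) \ {ε}) ∪ (FOLLOW(N) if α ⇒* ε).

Relevant sets:
  FOLLOW(T) = { $ }

For B:
  PREDICT(B → ')' X) = { ')' }
  PREDICT(B → ',' b T) = { ',' }
For T:
  PREDICT(T → ε) = { $ }
  PREDICT(T → b n) = { 'b' }
X has a single production, so nothing to check there.

All predict sets are disjoint. The grammar IS LL(1).

Answer: Yes, the grammar is LL(1).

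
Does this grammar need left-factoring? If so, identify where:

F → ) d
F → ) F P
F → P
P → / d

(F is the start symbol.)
Yes, F has productions with common prefix ')'

Left-factoring is needed when two productions for the same non-terminal
share a common prefix on the right-hand side.

Productions for F:
  F → ) d
  F → ) F P
  F → P

Found common prefix ')' in productions for F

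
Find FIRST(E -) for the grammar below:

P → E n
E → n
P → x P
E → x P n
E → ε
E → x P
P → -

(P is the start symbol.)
FIRST sets of the non-terminals involved (from the grammar, by fixed-point iteration):
  FIRST(E) = { 'n', 'x', ε }

To compute FIRST(E -), process the symbols left to right:
Symbol E is a non-terminal. Add FIRST(E) \ {ε} = { 'n', 'x' }
E is nullable (ε ∈ FIRST(E)), continue to the next symbol.
Symbol - is a terminal. Add '-' and stop.
FIRST(E -) = { '-', 'n', 'x' }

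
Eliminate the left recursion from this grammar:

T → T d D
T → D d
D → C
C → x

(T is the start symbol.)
T → D d T'
T' → d D T'
T' → ε
D → C
C → x

T is directly left-recursive. The standard transformation for
  A → A α₁ | ... | A α_m | β₁ | ... | β_n
is
  A  → β₁ A' | ... | β_n A'
  A' → α₁ A' | ... | α_m A' | ε

T → D d becomes T → D d T'
T → T d D becomes T' → d D T'
Add T' → ε

Productions for other non-terminals are unchanged:
  D → C
  C → x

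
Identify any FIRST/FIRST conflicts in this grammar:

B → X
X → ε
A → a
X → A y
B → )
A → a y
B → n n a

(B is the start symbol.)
A FIRST/FIRST conflict occurs when two productions N → α and N → β for the same non-terminal have FIRST(α) ∩ FIRST(β) ≠ ∅ (with ε ∈ FIRST of a nullable right-hand side, so two nullable alternatives also conflict).

FIRST sets of the non-terminals at (or reachable through a nullable prefix from) the front of some alternative:
  FIRST(X) = { 'a', ε }
  FIRST(A) = { 'a' }

Productions for B:
  B → X: FIRST = { 'a', ε }
  B → ): FIRST = { ')' }
  B → n n a: FIRST = { 'n' }
Productions for X:
  X → ε: FIRST = { ε }
  X → A y: FIRST = { 'a' }
Productions for A:
  A → a: FIRST = { 'a' }
  A → a y: FIRST = { 'a' }

Conflict for A: A → a and A → a y
  Overlap: { 'a' }

Answer: Yes. A → a / A → a y on { 'a' }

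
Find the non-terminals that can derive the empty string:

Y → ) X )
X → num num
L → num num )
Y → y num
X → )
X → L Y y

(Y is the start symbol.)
A non-terminal is nullable if it can derive ε (the empty string): either it has an ε-production, or it has a production whose right-hand side consists entirely of nullable non-terminals.

There are no ε-productions, so no non-terminal can derive ε.
No non-terminals are nullable.

Answer: None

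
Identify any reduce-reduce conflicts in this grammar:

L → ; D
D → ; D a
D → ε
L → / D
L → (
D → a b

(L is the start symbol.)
Augment with L' → L and build the canonical LR(0) collection (I0 = CLOSURE({[L' → . L]}), then GOTO on every symbol after a dot until no new states appear). It has 12 states:
  I0: { [L → . (], [L → . / D], [L → . ; D], [L' → . L] }  — shift
  I1: { [L → ( .] }  — reduce
  I2: { [D → . ; D a], [D → . a b], [D → .], [L → / . D] }  — shift, reduce
  I3: { [D → . ; D a], [D → . a b], [D → .], [L → ; . D] }  — shift, reduce
  I4: { [L' → L .] }  — accept
  I5: { [D → . ; D a], [D → . a b], [D → .], [D → ; . D a] }  — shift, reduce
  I6: { [L → ; D .] }  — reduce
  I7: { [D → a . b] }  — shift
  I8: { [D → a b .] }  — reduce
  I9: { [D → ; D . a] }  — shift
  I10: { [D → ; D a .] }  — reduce
  I11: { [L → / D .] }  — reduce

No state contains more than one complete item.

Answer: No reduce-reduce conflicts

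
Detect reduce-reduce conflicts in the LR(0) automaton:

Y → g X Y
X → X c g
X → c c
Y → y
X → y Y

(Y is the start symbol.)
A reduce-reduce conflict occurs when an LR(0) state has two complete items [A → α .] and [B → β .] — both call for a reduction, and with no lookahead the parser cannot choose between them.

Augment with Y' → Y and build the canonical LR(0) collection (I0 = CLOSURE({[Y' → . Y]}), then GOTO on every symbol after a dot until no new states appear). It has 12 states:
  I0: { [Y → . g X Y], [Y → . y], [Y' → . Y] }  — shift
  I1: { [Y' → Y .] }  — accept
  I2: { [X → . X c g], [X → . c c], [X → . y Y], [Y → g . X Y] }  — shift
  I3: { [Y → y .] }  — reduce
  I4: { [X → X . c g], [Y → . g X Y], [Y → . y], [Y → g X . Y] }  — shift
  I5: { [X → c . c] }  — shift
  I6: { [X → y . Y], [Y → . g X Y], [Y → . y] }  — shift
  I7: { [X → y Y .] }  — reduce
  I8: { [X → c c .] }  — reduce
  I9: { [Y → g X Y .] }  — reduce
  I10: { [X → X c . g] }  — shift
  I11: { [X → X c g .] }  — reduce

No state contains more than one complete item.

Answer: No reduce-reduce conflicts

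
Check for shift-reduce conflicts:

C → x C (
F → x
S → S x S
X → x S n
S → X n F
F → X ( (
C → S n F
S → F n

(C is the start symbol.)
A shift-reduce conflict occurs when an LR(0) state has both:
  - a complete (reduce) item [A → α .] (dot at the end), and
  - a shift item [B → β . c γ] (dot before a terminal).

Augment with C' → C and build the canonical LR(0) collection (I0 = CLOSURE({[C' → . C]}), then GOTO on every symbol after a dot until no new states appear). It has 23 states:
  I0: { [C → . S n F], [C → . x C (], [C' → . C], [F → . X ( (], [F → . x], [S → . F n], [S → . S x S], [S → . X n F], [X → . x S n] }  — shift
  I1: { [C' → C .] }  — accept
  I2: { [S → F . n] }  — shift
  I3: { [C → S . n F], [S → S . x S] }  — shift
  I4: { [F → X . ( (], [S → X . n F] }  — shift
  I5: { [C → . S n F], [C → . x C (], [C → x . C (], [F → . X ( (], [F → . x], [F → x .], [S → . F n], [S → . S x S], [S → . X n F], [X → . x S n], [X → x . S n] }  — shift, reduce
  I6: { [C → x C . (] }  — shift
  I7: { [C → S . n F], [S → S . x S], [X → x S . n] }  — shift
  I8: { [C → S n . F], [F → . X ( (], [F → . x], [X → . x S n], [X → x S n .] }  — shift, reduce
  I9: { [F → . X ( (], [F → . x], [S → . F n], [S → . S x S], [S → . X n F], [S → S x . S], [X → . x S n] }  — shift
  I10: { [S → S . x S], [S → S x S .] }  — shift, reduce
  I11: { [F → . X ( (], [F → . x], [F → x .], [S → . F n], [S → . S x S], [S → . X n F], [X → . x S n], [X → x . S n] }  — shift, reduce
  I12: { [S → S . x S], [X → x S . n] }  — shift
  I13: { [X → x S n .] }  — reduce
  I14: { [C → S n F .] }  — reduce
  I15: { [F → X . ( (] }  — shift
  I16: { [F → X ( . (] }  — shift
  I17: { [F → X ( ( .] }  — reduce
  I18: { [C → x C ( .] }  — reduce
  I19: { [F → . X ( (], [F → . x], [S → X n . F], [X → . x S n] }  — shift
  I20: { [S → X n F .] }  — reduce
  I21: { [C → S n . F], [F → . X ( (], [F → . x], [X → . x S n] }  — shift
  I22: { [S → F n .] }  — reduce

I5 contains reduce item [F → x .] and shift items [C → . x C (], [F → . x], [X → . x S n] — shift-reduce conflict.
I8 contains reduce item [X → x S n .] and shift items [F → . x], [X → . x S n] — shift-reduce conflict.
I10 contains reduce item [S → S x S .] and shift item [S → S . x S] — shift-reduce conflict.
I11 contains reduce item [F → x .] and shift items [F → . x], [X → . x S n] — shift-reduce conflict.

Answer: Yes — I5: [F → x .] vs [C → . x C (]; I8: [X → x S n .] vs [F → . x]; I10: [S → S x S .] vs [S → S . x S]; I11: [F → x .] vs [F → . x]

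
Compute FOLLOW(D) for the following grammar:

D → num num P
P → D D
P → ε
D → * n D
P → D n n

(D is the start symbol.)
{ $, '*', 'n', 'num' }

To compute FOLLOW(D), find every occurrence of D on a right-hand side N → α D β: add FIRST(β) \ {ε}, and if β is empty or nullable also add FOLLOW(N). Iterate to a fixed point.

D is the start symbol, so $ ∈ FOLLOW(D).
In P → D D: D is followed by D, add FIRST(D) \ {ε} = { '*', 'num' }
In P → D D: D is at the end, add FOLLOW(P)
In D → * n D: D is at the end; this adds FOLLOW(D) to itself — nothing new
In P → D n n: D is followed by n n, add FIRST(n n) \ {ε} = { 'n' }

The FOLLOW sets referred to above (computed the same way, to a fixed point):
  FOLLOW(P) = { $, '*', 'n', 'num' }

Taking the union: FOLLOW(D) = { $, '*', 'n', 'num' }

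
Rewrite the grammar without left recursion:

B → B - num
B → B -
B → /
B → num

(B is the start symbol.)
B is directly left-recursive. The standard transformation for
  A → A α₁ | ... | A α_m | β₁ | ... | β_n
is
  A  → β₁ A' | ... | β_n A'
  A' → α₁ A' | ... | α_m A' | ε

B → / becomes B → / B'
B → num becomes B → num B'
B → B - num becomes B' → - num B'
B → B - becomes B' → - B'
Add B' → ε

Resulting grammar:
B → / B'
B → num B'
B' → - num B'
B' → - B'
B' → ε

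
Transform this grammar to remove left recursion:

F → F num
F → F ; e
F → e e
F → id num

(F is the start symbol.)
F is directly left-recursive. The standard transformation for
  A → A α₁ | ... | A α_m | β₁ | ... | β_n
is
  A  → β₁ A' | ... | β_n A'
  A' → α₁ A' | ... | α_m A' | ε

F → e e becomes F → e e F'
F → id num becomes F → id num F'
F → F num becomes F' → num F'
F → F ; e becomes F' → ; e F'
Add F' → ε

Resulting grammar:
F → e e F'
F → id num F'
F' → num F'
F' → ; e F'
F' → ε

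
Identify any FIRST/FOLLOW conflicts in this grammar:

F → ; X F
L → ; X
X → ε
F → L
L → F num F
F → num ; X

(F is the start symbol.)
No FIRST/FOLLOW conflicts.

A FIRST/FOLLOW conflict occurs when a non-terminal N has a nullable alternative N → β (β ⇒* ε) and another alternative N → α with FIRST(α) ∩ FOLLOW(N) ≠ ∅: on such a lookahead the parser cannot decide between expanding α and letting N vanish via β.

Nullable non-terminals: X.
X has a nullable alternative but only one production, so nothing to check.

F, L have no nullable alternative, so no FIRST/FOLLOW check is needed there.

No FIRST/FOLLOW conflicts found.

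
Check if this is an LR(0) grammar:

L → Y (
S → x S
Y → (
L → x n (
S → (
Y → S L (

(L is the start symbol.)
Augment with L' → L and build the canonical LR(0) collection (I0 = CLOSURE({[L' → . L]}), then GOTO on every symbol after a dot until no new states appear). It has 14 states:
  I0: { [L → . Y (], [L → . x n (], [L' → . L], [S → . (], [S → . x S], [Y → . (], [Y → . S L (] }  — shift
  I1: { [S → ( .], [Y → ( .] }  — 2 reduces
  I2: { [L' → L .] }  — accept
  I3: { [L → . Y (], [L → . x n (], [S → . (], [S → . x S], [Y → . (], [Y → . S L (], [Y → S . L (] }  — shift
  I4: { [L → Y . (] }  — shift
  I5: { [L → x . n (], [S → . (], [S → . x S], [S → x . S] }  — shift
  I6: { [S → ( .] }  — reduce
  I7: { [S → x S .] }  — reduce
  I8: { [L → x n . (] }  — shift
  I9: { [S → . (], [S → . x S], [S → x . S] }  — shift
  I10: { [L → x n ( .] }  — reduce
  I11: { [L → Y ( .] }  — reduce
  I12: { [Y → S L . (] }  — shift
  I13: { [Y → S L ( .] }  — reduce

Conflict in state I1:
  Reduce-reduce conflict: [S → ( .] and [Y → ( .]
So the grammar is NOT LR(0).

Answer: No. Reduce-reduce conflict: [S → ( .] and [Y → ( .]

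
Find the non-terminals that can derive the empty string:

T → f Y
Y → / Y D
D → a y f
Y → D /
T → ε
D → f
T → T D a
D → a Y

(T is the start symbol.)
{ 'T' }

A non-terminal is nullable if it can derive ε (the empty string): either it has an ε-production, or it has a production whose right-hand side consists entirely of nullable non-terminals.

ε-productions: T → ε
So T is immediately nullable.
No further non-terminal can be added: every production for the remaining non-terminals contains a terminal or a non-nullable non-terminal.
Nullable = { 'T' }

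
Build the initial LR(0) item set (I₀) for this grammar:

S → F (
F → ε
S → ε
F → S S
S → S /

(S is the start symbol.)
{ [F → . S S], [F → .], [S → . F (], [S → . S /], [S → .], [S' → . S] }

First, augment the grammar with S' → S
I₀ = CLOSURE({ [S' → . S] }):
  [S' → . S] has the dot before S: add [S → . F (], [S → .], [S → . S /]
  [S → . F (] has the dot before F: add [F → .], [F → . S S]
No further items can be added.

I₀ = { [F → . S S], [F → .], [S → . F (], [S → . S /], [S → .], [S' → . S] }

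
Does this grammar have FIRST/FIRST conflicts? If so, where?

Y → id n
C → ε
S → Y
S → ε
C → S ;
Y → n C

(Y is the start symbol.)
FIRST sets of the non-terminals at (or reachable through a nullable prefix from) the front of some alternative:
  FIRST(S) = { 'id', 'n', ε }
  FIRST(Y) = { 'id', 'n' }

Productions for Y:
  Y → id n: FIRST = { 'id' }
  Y → n C: FIRST = { 'n' }
Productions for C:
  C → ε: FIRST = { ε }
  C → S ;: FIRST = { ';', 'id', 'n' }
Productions for S:
  S → Y: FIRST = { 'id', 'n' }
  S → ε: FIRST = { ε }

All alternatives of each non-terminal have pairwise disjoint FIRST sets.

Answer: No FIRST/FIRST conflicts.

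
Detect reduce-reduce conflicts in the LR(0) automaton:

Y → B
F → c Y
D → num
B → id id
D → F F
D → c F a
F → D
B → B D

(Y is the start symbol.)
A reduce-reduce conflict occurs when an LR(0) state has two complete items [A → α .] and [B → β .] — both call for a reduction, and with no lookahead the parser cannot choose between them.

Augment with Y' → Y and build the canonical LR(0) collection (I0 = CLOSURE({[Y' → . Y]}), then GOTO on every symbol after a dot until no new states appear). It has 14 states:
  I0: { [B → . B D], [B → . id id], [Y → . B], [Y' → . Y] }  — shift
  I1: { [B → B . D], [D → . F F], [D → . c F a], [D → . num], [F → . D], [F → . c Y], [Y → B .] }  — shift, reduce
  I2: { [Y' → Y .] }  — accept
  I3: { [B → id . id] }  — shift
  I4: { [B → id id .] }  — reduce
  I5: { [B → B D .], [F → D .] }  — 2 reduces
  I6: { [D → . F F], [D → . c F a], [D → . num], [D → F . F], [F → . D], [F → . c Y] }  — shift
  I7: { [B → . B D], [B → . id id], [D → . F F], [D → . c F a], [D → . num], [D → c . F a], [F → . D], [F → . c Y], [F → c . Y], [Y → . B] }  — shift
  I8: { [D → num .] }  — reduce
  I9: { [F → D .] }  — reduce
  I10: { [D → . F F], [D → . c F a], [D → . num], [D → F . F], [D → c F . a], [F → . D], [F → . c Y] }  — shift
  I11: { [F → c Y .] }  — reduce
  I12: { [D → . F F], [D → . c F a], [D → . num], [D → F . F], [D → F F .], [F → . D], [F → . c Y] }  — shift, reduce
  I13: { [D → c F a .] }  — reduce

I5 contains complete items [B → B D .], [F → D .] — reduce-reduce conflict.

Answer: Yes — I5: [B → B D .] vs [F → D .]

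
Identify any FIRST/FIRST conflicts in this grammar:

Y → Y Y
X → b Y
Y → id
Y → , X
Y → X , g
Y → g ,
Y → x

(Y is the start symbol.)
A FIRST/FIRST conflict occurs when two productions N → α and N → β for the same non-terminal have FIRST(α) ∩ FIRST(β) ≠ ∅ (with ε ∈ FIRST of a nullable right-hand side, so two nullable alternatives also conflict).

FIRST sets of the non-terminals at (or reachable through a nullable prefix from) the front of some alternative:
  FIRST(Y) = { ',', 'b', 'g', 'id', 'x' }
  FIRST(X) = { 'b' }

Productions for Y:
  Y → Y Y: FIRST = { ',', 'b', 'g', 'id', 'x' }
  Y → id: FIRST = { 'id' }
  Y → , X: FIRST = { ',' }
  Y → X , g: FIRST = { 'b' }
  Y → g ,: FIRST = { 'g' }
  Y → x: FIRST = { 'x' }
X has only one production, so no FIRST/FIRST conflict is possible there.

Conflict for Y: Y → Y Y and Y → id
  Overlap: { 'id' }
Conflict for Y: Y → Y Y and Y → , X
  Overlap: { ',' }
Conflict for Y: Y → Y Y and Y → X , g
  Overlap: { 'b' }
Conflict for Y: Y → Y Y and Y → g ,
  Overlap: { 'g' }
Conflict for Y: Y → Y Y and Y → x
  Overlap: { 'x' }

Answer: Yes. Y → Y Y / Y → id on { 'id' }; Y → Y Y / Y → ',' X on { ',' }; Y → Y Y / Y → X ',' g on { 'b' }; Y → Y Y / Y → g ',' on { 'g' }; Y → Y Y / Y → x on { 'x' }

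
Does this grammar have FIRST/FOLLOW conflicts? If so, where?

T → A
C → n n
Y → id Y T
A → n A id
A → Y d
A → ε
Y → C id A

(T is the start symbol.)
A FIRST/FOLLOW conflict occurs when a non-terminal N has a nullable alternative N → β (β ⇒* ε) and another alternative N → α with FIRST(α) ∩ FOLLOW(N) ≠ ∅: on such a lookahead the parser cannot decide between expanding α and letting N vanish via β.

Nullable non-terminals: A, T.
FIRST sets used below: FIRST(Y) = { 'id', 'n' }

A: nullable alternative(s) A → ε; FOLLOW(A) = { $, 'd', 'id', 'n' }
  A → n A id: FIRST \ {ε} = { 'n' } — overlaps FOLLOW(A) on { 'n' }: CONFLICT
  A → Y d: FIRST \ {ε} = { 'id', 'n' } — overlaps FOLLOW(A) on { 'id', 'n' }: CONFLICT
  A → ε: FIRST \ {ε} = { } — this is the only nullable alternative, skip
T has a nullable alternative but only one production, so nothing to check.

C, Y have no nullable alternative, so no FIRST/FOLLOW check is needed there.

So the grammar has 2 FIRST/FOLLOW conflicts (marked CONFLICT above).

Answer: Yes. A → n A id with FOLLOW(A) on { 'n' }; A → Y d with FOLLOW(A) on { 'id', 'n' }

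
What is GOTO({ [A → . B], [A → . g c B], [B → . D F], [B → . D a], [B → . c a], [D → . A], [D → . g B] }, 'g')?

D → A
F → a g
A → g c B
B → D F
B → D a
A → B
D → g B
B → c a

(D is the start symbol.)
{ [A → . B], [A → . g c B], [A → g . c B], [B → . D F], [B → . D a], [B → . c a], [D → . A], [D → . g B], [D → g . B] }

GOTO(I, 'g') = CLOSURE({ [A → αX.β] : [A → α.Xβ] ∈ I, X = 'g' })

Items with dot before 'g', with the dot advanced:
  [A → . g c B] → [A → g . c B]
  [D → . g B] → [D → g . B]
Closure of the advanced items:
  [D → g . B] has the dot before B: add [B → . D F], [B → . D a], [B → . c a]
  [B → . D F] has the dot before D: add [D → . A], [D → . g B]
  [D → . A] has the dot before A: add [A → . g c B], [A → . B]

GOTO = { [A → . B], [A → . g c B], [A → g . c B], [B → . D F], [B → . D a], [B → . c a], [D → . A], [D → . g B], [D → g . B] }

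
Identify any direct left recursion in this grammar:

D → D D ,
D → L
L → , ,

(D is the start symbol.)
Direct left recursion occurs when N → N α for some non-terminal N (the right-hand side begins with the left-hand side itself).

D → D D ,: LEFT RECURSIVE (starts with D)
D → L: starts with L
L → , ,: starts with ','

The grammar has direct left recursion on: D.

Answer: Yes, D is left-recursive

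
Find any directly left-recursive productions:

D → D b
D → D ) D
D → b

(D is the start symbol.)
Yes, D is left-recursive

Direct left recursion occurs when N → N α for some non-terminal N (the right-hand side begins with the left-hand side itself).

D → D b: LEFT RECURSIVE (starts with D)
D → D ) D: LEFT RECURSIVE (starts with D)
D → b: starts with b

The grammar has direct left recursion on: D.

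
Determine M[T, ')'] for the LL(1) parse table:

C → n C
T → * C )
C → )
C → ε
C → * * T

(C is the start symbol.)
To find M[T, ')'], we find productions for T where ')' is in the predict set (PREDICT(N → α) = (FIRST(α) \ {ε}) ∪ (FOLLOW(N) if α ⇒* ε)).

T → * C ): PREDICT = { '*' }

M[T, ')'] is empty (no production applies)

Answer: Empty (error entry)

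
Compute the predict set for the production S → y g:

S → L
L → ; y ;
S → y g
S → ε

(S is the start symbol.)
PREDICT(S → y g) = (FIRST(RHS) \ {ε}) ∪ (FOLLOW(S) if ε ∈ FIRST(RHS), i.e. RHS ⇒* ε)
FIRST(y g) = { 'y' }
ε ∉ FIRST(y g), so FOLLOW(S) is not added.
PREDICT(S → y g) = { 'y' }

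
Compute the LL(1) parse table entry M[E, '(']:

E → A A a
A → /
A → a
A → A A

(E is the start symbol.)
To find M[E, '('], we find productions for E where '(' is in the predict set (PREDICT(N → α) = (FIRST(α) \ {ε}) ∪ (FOLLOW(N) if α ⇒* ε)).

Relevant sets:
  FIRST(A) = { '/', 'a' }

E → A A a: PREDICT = { '/', 'a' }

M[E, '('] is empty (no production applies)

Answer: Empty (error entry)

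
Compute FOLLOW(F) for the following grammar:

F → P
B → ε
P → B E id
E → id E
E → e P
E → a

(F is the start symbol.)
{ $ }

F is the start symbol, so $ ∈ FOLLOW(F).
F does not occur on any right-hand side.

Taking the union: FOLLOW(F) = { $ }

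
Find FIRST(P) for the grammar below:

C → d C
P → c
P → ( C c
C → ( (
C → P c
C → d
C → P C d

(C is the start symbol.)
From P → c:
  - c is a terminal: add 'c' and stop
From P → ( C c:
  - '(' is a terminal: add '(' and stop

Collecting: FIRST(P) = { '(', 'c' }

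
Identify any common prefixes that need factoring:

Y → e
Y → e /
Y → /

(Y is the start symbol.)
Yes, Y has productions with common prefix 'e'

Left-factoring is needed when two productions for the same non-terminal
share a common prefix on the right-hand side.

Productions for Y:
  Y → e
  Y → e /
  Y → /

Found common prefix 'e' in productions for Y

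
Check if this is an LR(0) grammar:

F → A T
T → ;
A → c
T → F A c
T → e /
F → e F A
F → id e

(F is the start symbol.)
Augment with F' → F and build the canonical LR(0) collection (I0 = CLOSURE({[F' → . F]}), then GOTO on every symbol after a dot until no new states appear). It has 16 states:
  I0: { [A → . c], [F → . A T], [F → . e F A], [F → . id e], [F' → . F] }  — shift
  I1: { [A → . c], [F → . A T], [F → . e F A], [F → . id e], [F → A . T], [T → . ;], [T → . F A c], [T → . e /] }  — shift
  I2: { [F' → F .] }  — accept
  I3: { [A → c .] }  — reduce
  I4: { [A → . c], [F → . A T], [F → . e F A], [F → . id e], [F → e . F A] }  — shift
  I5: { [F → id . e] }  — shift
  I6: { [F → id e .] }  — reduce
  I7: { [A → . c], [F → e F . A] }  — shift
  I8: { [F → e F A .] }  — reduce
  I9: { [T → ; .] }  — reduce
  I10: { [A → . c], [T → F . A c] }  — shift
  I11: { [F → A T .] }  — reduce
  I12: { [A → . c], [F → . A T], [F → . e F A], [F → . id e], [F → e . F A], [T → e . /] }  — shift
  I13: { [T → e / .] }  — reduce
  I14: { [T → F A . c] }  — shift
  I15: { [T → F A c .] }  — reduce

Every state is either a pure shift/goto state or contains exactly one complete item and nothing to shift — no conflicts. The grammar is LR(0).

Answer: Yes, the grammar is LR(0)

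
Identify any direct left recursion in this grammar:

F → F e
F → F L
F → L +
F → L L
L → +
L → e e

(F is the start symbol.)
Yes, F is left-recursive

F → F e: LEFT RECURSIVE (starts with F)
F → F L: LEFT RECURSIVE (starts with F)
F → L +: starts with L
F → L L: starts with L
L → +: starts with '+'
L → e e: starts with e

The grammar has direct left recursion on: F.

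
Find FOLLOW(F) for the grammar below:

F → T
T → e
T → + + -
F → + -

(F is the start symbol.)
{ $ }

To compute FOLLOW(F), find every occurrence of F on a right-hand side N → α F β: add FIRST(β) \ {ε}, and if β is empty or nullable also add FOLLOW(N). Iterate to a fixed point.

F is the start symbol, so $ ∈ FOLLOW(F).
F does not occur on any right-hand side.

Taking the union: FOLLOW(F) = { $ }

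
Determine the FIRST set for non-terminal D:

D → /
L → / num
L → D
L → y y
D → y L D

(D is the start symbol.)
{ '/', 'y' }

To compute FIRST(D), examine every production with D on the left-hand side, reading each right-hand side left to right until a non-nullable symbol is reached.

From D → /:
  - '/' is a terminal: add '/' and stop
From D → y L D:
  - y is a terminal: add 'y' and stop

Collecting: FIRST(D) = { '/', 'y' }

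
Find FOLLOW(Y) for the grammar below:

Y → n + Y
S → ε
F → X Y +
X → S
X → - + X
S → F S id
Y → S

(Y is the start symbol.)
Y is the start symbol, so $ ∈ FOLLOW(Y).
In Y → n + Y: Y is at the end; this adds FOLLOW(Y) to itself — nothing new
In F → X Y +: Y is followed by '+', add FIRST('+') \ {ε} = { '+' }

Taking the union: FOLLOW(Y) = { $, '+' }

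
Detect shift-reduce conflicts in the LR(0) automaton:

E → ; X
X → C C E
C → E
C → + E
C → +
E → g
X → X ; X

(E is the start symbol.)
Yes — I4: [C → + .] vs [E → . ; X]; I7: [E → ; X .] vs [X → X . ; X]; I9: [X → X ; X .] vs [X → X . ; X]

A shift-reduce conflict occurs when an LR(0) state has both:
  - a complete (reduce) item [A → α .] (dot at the end), and
  - a shift item [B → β . c γ] (dot before a terminal).

Augment with E' → E and build the canonical LR(0) collection (I0 = CLOSURE({[E' → . E]}), then GOTO on every symbol after a dot until no new states appear). It has 13 states:
  I0: { [E → . ; X], [E → . g], [E' → . E] }  — shift
  I1: { [C → . + E], [C → . +], [C → . E], [E → . ; X], [E → . g], [E → ; . X], [X → . C C E], [X → . X ; X] }  — shift
  I2: { [E' → E .] }  — accept
  I3: { [E → g .] }  — reduce
  I4: { [C → + . E], [C → + .], [E → . ; X], [E → . g] }  — shift, reduce
  I5: { [C → . + E], [C → . +], [C → . E], [E → . ; X], [E → . g], [X → C . C E] }  — shift
  I6: { [C → E .] }  — reduce
  I7: { [E → ; X .], [X → X . ; X] }  — shift, reduce
  I8: { [C → . + E], [C → . +], [C → . E], [E → . ; X], [E → . g], [X → . C C E], [X → . X ; X], [X → X ; . X] }  — shift
  I9: { [X → X . ; X], [X → X ; X .] }  — shift, reduce
  I10: { [E → . ; X], [E → . g], [X → C C . E] }  — shift
  I11: { [X → C C E .] }  — reduce
  I12: { [C → + E .] }  — reduce

I4 contains reduce item [C → + .] and shift items [E → . ; X], [E → . g] — shift-reduce conflict.
I7 contains reduce item [E → ; X .] and shift item [X → X . ; X] — shift-reduce conflict.
I9 contains reduce item [X → X ; X .] and shift item [X → X . ; X] — shift-reduce conflict.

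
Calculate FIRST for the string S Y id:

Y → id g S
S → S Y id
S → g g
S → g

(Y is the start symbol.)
FIRST sets of the non-terminals involved (from the grammar, by fixed-point iteration):
  FIRST(S) = { 'g' }

To compute FIRST(S Y id), process the symbols left to right:
Symbol S is a non-terminal. Add FIRST(S) \ {ε} = { 'g' }
S is not nullable (ε ∉ FIRST(S)), so stop here.
FIRST(S Y id) = { 'g' }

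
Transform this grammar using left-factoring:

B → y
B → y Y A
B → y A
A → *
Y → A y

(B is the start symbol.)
Left-factoring transforms A → αβ₁ | αβ₂ into A → αA' and A' → β₁ | β₂
(α is the longest common prefix among the alternatives). Repeat until
no nonterminal has two alternatives with a common prefix.

Round 1: B has alternatives sharing prefix 'y'. Introduce B': B → y B'
  Add: B' → ε
  Add: B' → Y A
  Add: B' → A

No remaining common prefixes — done.

Resulting grammar:
B → y B'
B' → ε
B' → Y A
B' → A
A → *
Y → A y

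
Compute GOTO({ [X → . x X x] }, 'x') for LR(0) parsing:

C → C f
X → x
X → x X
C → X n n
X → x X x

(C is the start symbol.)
{ [X → . x X x], [X → . x X], [X → . x], [X → x . X x] }

GOTO(I, 'x') = CLOSURE({ [A → αX.β] : [A → α.Xβ] ∈ I, X = 'x' })

Items with dot before 'x', with the dot advanced:
  [X → . x X x] → [X → x . X x]
Closure of the advanced items:
  [X → x . X x] has the dot before X: add [X → . x], [X → . x X], [X → . x X x]

GOTO = { [X → . x X x], [X → . x X], [X → . x], [X → x . X x] }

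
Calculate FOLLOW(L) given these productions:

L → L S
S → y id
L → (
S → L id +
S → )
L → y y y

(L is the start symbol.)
L is the start symbol, so $ ∈ FOLLOW(L).
In L → L S: L is followed by S, add FIRST(S) \ {ε} = { '(', ')', 'y' }
In S → L id +: L is followed by id '+', add FIRST(id '+') \ {ε} = { 'id' }

Taking the union: FOLLOW(L) = { $, '(', ')', 'id', 'y' }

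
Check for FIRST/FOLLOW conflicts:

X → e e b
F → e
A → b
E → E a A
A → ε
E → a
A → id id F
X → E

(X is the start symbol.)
No FIRST/FOLLOW conflicts.

A FIRST/FOLLOW conflict occurs when a non-terminal N has a nullable alternative N → β (β ⇒* ε) and another alternative N → α with FIRST(α) ∩ FOLLOW(N) ≠ ∅: on such a lookahead the parser cannot decide between expanding α and letting N vanish via β.

Nullable non-terminals: A.

A: nullable alternative(s) A → ε; FOLLOW(A) = { $, 'a' }
  A → b: FIRST \ {ε} = { 'b' } — disjoint from FOLLOW(A)
  A → ε: FIRST \ {ε} = { } — this is the only nullable alternative, skip
  A → id id F: FIRST \ {ε} = { 'id' } — disjoint from FOLLOW(A)

E, F, X have no nullable alternative, so no FIRST/FOLLOW check is needed there.

No FIRST/FOLLOW conflicts found.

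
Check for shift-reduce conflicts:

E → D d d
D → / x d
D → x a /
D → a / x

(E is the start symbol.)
No shift-reduce conflicts

A shift-reduce conflict occurs when an LR(0) state has both:
  - a complete (reduce) item [A → α .] (dot at the end), and
  - a shift item [B → β . c γ] (dot before a terminal).

Augment with E' → E and build the canonical LR(0) collection (I0 = CLOSURE({[E' → . E]}), then GOTO on every symbol after a dot until no new states appear). It has 14 states:
  I0: { [D → . / x d], [D → . a / x], [D → . x a /], [E → . D d d], [E' → . E] }  — shift
  I1: { [D → / . x d] }  — shift
  I2: { [E → D . d d] }  — shift
  I3: { [E' → E .] }  — accept
  I4: { [D → a . / x] }  — shift
  I5: { [D → x . a /] }  — shift
  I6: { [D → x a . /] }  — shift
  I7: { [D → x a / .] }  — reduce
  I8: { [D → a / . x] }  — shift
  I9: { [D → a / x .] }  — reduce
  I10: { [E → D d . d] }  — shift
  I11: { [E → D d d .] }  — reduce
  I12: { [D → / x . d] }  — shift
  I13: { [D → / x d .] }  — reduce

No state contains both a complete item and a shift item.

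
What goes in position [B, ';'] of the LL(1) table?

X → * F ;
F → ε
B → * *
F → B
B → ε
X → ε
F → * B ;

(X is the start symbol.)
To find M[B, ';'], we find productions for B where ';' is in the predict set (PREDICT(N → α) = (FIRST(α) \ {ε}) ∪ (FOLLOW(N) if α ⇒* ε)).

Relevant sets:
  FOLLOW(B) = { ';' }

B → * *: PREDICT = { '*' }
B → ε: PREDICT = { ';' }
  ';' is in predict set, so this production goes in M[B, ';']

M[B, ';'] = B → ε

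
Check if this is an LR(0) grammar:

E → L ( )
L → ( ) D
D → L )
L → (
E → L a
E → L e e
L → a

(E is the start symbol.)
No. Shift-reduce conflict between [L → ( .] and [L → ( . ) D]

A grammar is LR(0) if no state in the canonical LR(0) collection has:
  - both a shift item (dot before a terminal) and a complete item (shift-reduce conflict), or
  - two or more complete items (reduce-reduce conflict; the accept item [E' → E .] counts as a complete item here).

Augment with E' → E and build the canonical LR(0) collection (I0 = CLOSURE({[E' → . E]}), then GOTO on every symbol after a dot until no new states appear). It has 14 states:
  I0: { [E → . L ( )], [E → . L a], [E → . L e e], [E' → . E], [L → . ( ) D], [L → . (], [L → . a] }  — shift
  I1: { [L → ( . ) D], [L → ( .] }  — shift, reduce
  I2: { [E' → E .] }  — accept
  I3: { [E → L . ( )], [E → L . a], [E → L . e e] }  — shift
  I4: { [L → a .] }  — reduce
  I5: { [E → L ( . )] }  — shift
  I6: { [E → L a .] }  — reduce
  I7: { [E → L e . e] }  — shift
  I8: { [E → L e e .] }  — reduce
  I9: { [E → L ( ) .] }  — reduce
  I10: { [D → . L )], [L → ( ) . D], [L → . ( ) D], [L → . (], [L → . a] }  — shift
  I11: { [L → ( ) D .] }  — reduce
  I12: { [D → L . )] }  — shift
  I13: { [D → L ) .] }  — reduce

Conflict in state I1:
  Shift-reduce conflict between [L → ( .] and [L → ( . ) D]
So the grammar is NOT LR(0).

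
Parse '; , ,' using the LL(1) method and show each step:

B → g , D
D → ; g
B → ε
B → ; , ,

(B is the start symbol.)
LL(1) parsing maintains a stack (initially the start symbol over $) and the input. At each step: if the stack top is a terminal, match it against the current input token; if it is a non-terminal N, replace it with the RHS of M[N, lookahead] (the unique production whose predict set contains the lookahead).

Stack is shown with the top on the left.

Stack    Input    Action
------------------------
B $      ; , , $  output B → ; , ,
; , , $  ; , , $  match ';'
, , $    , , $    match ','
, $      , $      match ','
$        $        accept

The string is accepted.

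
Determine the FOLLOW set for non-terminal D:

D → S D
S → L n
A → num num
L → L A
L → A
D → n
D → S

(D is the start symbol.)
{ $ }

D is the start symbol, so $ ∈ FOLLOW(D).
In D → S D: D is at the end; this adds FOLLOW(D) to itself — nothing new

Taking the union: FOLLOW(D) = { $ }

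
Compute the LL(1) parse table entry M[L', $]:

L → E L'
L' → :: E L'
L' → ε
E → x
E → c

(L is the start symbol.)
To find M[L', $], we find productions for L' where $ is in the predict set (PREDICT(N → α) = (FIRST(α) \ {ε}) ∪ (FOLLOW(N) if α ⇒* ε)).

Relevant sets:
  FOLLOW(L') = { $ }

L' → :: E L': PREDICT = { '::' }
L' → ε: PREDICT = { $ }
  $ is in predict set, so this production goes in M[L', $]

M[L', $] = L' → ε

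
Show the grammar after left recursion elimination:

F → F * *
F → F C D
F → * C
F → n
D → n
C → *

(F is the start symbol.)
F is directly left-recursive. The standard transformation for
  A → A α₁ | ... | A α_m | β₁ | ... | β_n
is
  A  → β₁ A' | ... | β_n A'
  A' → α₁ A' | ... | α_m A' | ε

F → * C becomes F → * C F'
F → n becomes F → n F'
F → F * * becomes F' → * * F'
F → F C D becomes F' → C D F'
Add F' → ε

Productions for other non-terminals are unchanged:
  D → n
  C → *

Resulting grammar:
F → * C F'
F → n F'
F' → * * F'
F' → C D F'
F' → ε
D → n
C → *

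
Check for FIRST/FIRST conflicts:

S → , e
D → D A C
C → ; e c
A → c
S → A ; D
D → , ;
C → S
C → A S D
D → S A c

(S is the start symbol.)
A FIRST/FIRST conflict occurs when two productions N → α and N → β for the same non-terminal have FIRST(α) ∩ FIRST(β) ≠ ∅ (with ε ∈ FIRST of a nullable right-hand side, so two nullable alternatives also conflict).

FIRST sets of the non-terminals at (or reachable through a nullable prefix from) the front of some alternative:
  FIRST(A) = { 'c' }
  FIRST(D) = { ',', 'c' }
  FIRST(S) = { ',', 'c' }

Productions for S:
  S → , e: FIRST = { ',' }
  S → A ; D: FIRST = { 'c' }
Productions for D:
  D → D A C: FIRST = { ',', 'c' }
  D → , ;: FIRST = { ',' }
  D → S A c: FIRST = { ',', 'c' }
Productions for C:
  C → ; e c: FIRST = { ';' }
  C → S: FIRST = { ',', 'c' }
  C → A S D: FIRST = { 'c' }
A has only one production, so no FIRST/FIRST conflict is possible there.

Conflict for D: D → D A C and D → , ;
  Overlap: { ',' }
Conflict for D: D → D A C and D → S A c
  Overlap: { ',', 'c' }
Conflict for D: D → , ; and D → S A c
  Overlap: { ',' }
Conflict for C: C → S and C → A S D
  Overlap: { 'c' }

Answer: Yes. D → D A C / D → ',' ';' on { ',' }; D → D A C / D → S A c on { ',', 'c' }; D → ',' ';' / D → S A c on { ',' }; C → S / C → A S D on { 'c' }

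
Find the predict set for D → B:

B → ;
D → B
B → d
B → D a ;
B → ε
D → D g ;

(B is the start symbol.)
PREDICT(D → B) = (FIRST(RHS) \ {ε}) ∪ (FOLLOW(D) if ε ∈ FIRST(RHS), i.e. RHS ⇒* ε)
FIRST(B) = { ';', 'a', 'd', 'g', ε }
FIRST(B) = { ';', 'a', 'd', 'g', ε }
ε ∈ FIRST(B) (the right-hand side is nullable), so add FOLLOW(D) = { 'a', 'g' }
PREDICT(D → B) = { ';', 'a', 'd', 'g' }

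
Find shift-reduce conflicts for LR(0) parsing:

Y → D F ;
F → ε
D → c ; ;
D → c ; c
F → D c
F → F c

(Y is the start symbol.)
Yes — I1: [F → .] vs [D → . c ; ;]

Augment with Y' → Y and build the canonical LR(0) collection (I0 = CLOSURE({[Y' → . Y]}), then GOTO on every symbol after a dot until no new states appear). It has 12 states:
  I0: { [D → . c ; ;], [D → . c ; c], [Y → . D F ;], [Y' → . Y] }  — shift
  I1: { [D → . c ; ;], [D → . c ; c], [F → . D c], [F → . F c], [F → .], [Y → D . F ;] }  — shift, reduce
  I2: { [Y' → Y .] }  — accept
  I3: { [D → c . ; ;], [D → c . ; c] }  — shift
  I4: { [D → c ; . ;], [D → c ; . c] }  — shift
  I5: { [D → c ; ; .] }  — reduce
  I6: { [D → c ; c .] }  — reduce
  I7: { [F → D . c] }  — shift
  I8: { [F → F . c], [Y → D F . ;] }  — shift
  I9: { [Y → D F ; .] }  — reduce
  I10: { [F → F c .] }  — reduce
  I11: { [F → D c .] }  — reduce

I1 contains reduce item [F → .] and shift items [D → . c ; ;], [D → . c ; c] — shift-reduce conflict.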